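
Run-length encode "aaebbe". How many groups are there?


Input: aaebbe
Scanning for consecutive runs:
  Group 1: 'a' x 2 (positions 0-1)
  Group 2: 'e' x 1 (positions 2-2)
  Group 3: 'b' x 2 (positions 3-4)
  Group 4: 'e' x 1 (positions 5-5)
Total groups: 4

4


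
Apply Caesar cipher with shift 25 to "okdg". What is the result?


Caesar cipher: shift "okdg" by 25
  'o' (pos 14) + 25 = pos 13 = 'n'
  'k' (pos 10) + 25 = pos 9 = 'j'
  'd' (pos 3) + 25 = pos 2 = 'c'
  'g' (pos 6) + 25 = pos 5 = 'f'
Result: njcf

njcf


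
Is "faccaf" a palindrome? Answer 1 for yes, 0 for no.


Input: faccaf
Reversed: faccaf
  Compare pos 0 ('f') with pos 5 ('f'): match
  Compare pos 1 ('a') with pos 4 ('a'): match
  Compare pos 2 ('c') with pos 3 ('c'): match
Result: palindrome

1


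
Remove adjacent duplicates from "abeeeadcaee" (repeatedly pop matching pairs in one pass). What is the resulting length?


Input: abeeeadcaee
Stack-based adjacent duplicate removal:
  Read 'a': push. Stack: a
  Read 'b': push. Stack: ab
  Read 'e': push. Stack: abe
  Read 'e': matches stack top 'e' => pop. Stack: ab
  Read 'e': push. Stack: abe
  Read 'a': push. Stack: abea
  Read 'd': push. Stack: abead
  Read 'c': push. Stack: abeadc
  Read 'a': push. Stack: abeadca
  Read 'e': push. Stack: abeadcae
  Read 'e': matches stack top 'e' => pop. Stack: abeadca
Final stack: "abeadca" (length 7)

7


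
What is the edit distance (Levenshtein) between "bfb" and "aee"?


Computing edit distance: "bfb" -> "aee"
DP table:
           a    e    e
      0    1    2    3
  b   1    1    2    3
  f   2    2    2    3
  b   3    3    3    3
Edit distance = dp[3][3] = 3

3


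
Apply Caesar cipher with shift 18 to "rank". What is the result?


Caesar cipher: shift "rank" by 18
  'r' (pos 17) + 18 = pos 9 = 'j'
  'a' (pos 0) + 18 = pos 18 = 's'
  'n' (pos 13) + 18 = pos 5 = 'f'
  'k' (pos 10) + 18 = pos 2 = 'c'
Result: jsfc

jsfc


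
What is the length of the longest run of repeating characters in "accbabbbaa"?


Input: "accbabbbaa"
Scanning for longest run:
  Position 1 ('c'): new char, reset run to 1
  Position 2 ('c'): continues run of 'c', length=2
  Position 3 ('b'): new char, reset run to 1
  Position 4 ('a'): new char, reset run to 1
  Position 5 ('b'): new char, reset run to 1
  Position 6 ('b'): continues run of 'b', length=2
  Position 7 ('b'): continues run of 'b', length=3
  Position 8 ('a'): new char, reset run to 1
  Position 9 ('a'): continues run of 'a', length=2
Longest run: 'b' with length 3

3


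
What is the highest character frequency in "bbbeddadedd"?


Input: bbbeddadedd
Character counts:
  'a': 1
  'b': 3
  'd': 5
  'e': 2
Maximum frequency: 5

5


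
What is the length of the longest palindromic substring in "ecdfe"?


Input: "ecdfe"
Checking substrings for palindromes:
  No multi-char palindromic substrings found
Longest palindromic substring: "e" with length 1

1


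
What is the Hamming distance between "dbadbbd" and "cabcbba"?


Comparing "dbadbbd" and "cabcbba" position by position:
  Position 0: 'd' vs 'c' => differ
  Position 1: 'b' vs 'a' => differ
  Position 2: 'a' vs 'b' => differ
  Position 3: 'd' vs 'c' => differ
  Position 4: 'b' vs 'b' => same
  Position 5: 'b' vs 'b' => same
  Position 6: 'd' vs 'a' => differ
Total differences (Hamming distance): 5

5


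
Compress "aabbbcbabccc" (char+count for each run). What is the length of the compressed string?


Input: aabbbcbabccc
Runs:
  'a' x 2 => "a2"
  'b' x 3 => "b3"
  'c' x 1 => "c1"
  'b' x 1 => "b1"
  'a' x 1 => "a1"
  'b' x 1 => "b1"
  'c' x 3 => "c3"
Compressed: "a2b3c1b1a1b1c3"
Compressed length: 14

14


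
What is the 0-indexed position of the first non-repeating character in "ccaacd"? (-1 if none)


Input: ccaacd
Character frequencies:
  'a': 2
  'c': 3
  'd': 1
Scanning left to right for freq == 1:
  Position 0 ('c'): freq=3, skip
  Position 1 ('c'): freq=3, skip
  Position 2 ('a'): freq=2, skip
  Position 3 ('a'): freq=2, skip
  Position 4 ('c'): freq=3, skip
  Position 5 ('d'): unique! => answer = 5

5


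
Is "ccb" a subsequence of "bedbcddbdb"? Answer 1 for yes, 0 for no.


Check if "ccb" is a subsequence of "bedbcddbdb"
Greedy scan:
  Position 0 ('b'): no match needed
  Position 1 ('e'): no match needed
  Position 2 ('d'): no match needed
  Position 3 ('b'): no match needed
  Position 4 ('c'): matches sub[0] = 'c'
  Position 5 ('d'): no match needed
  Position 6 ('d'): no match needed
  Position 7 ('b'): no match needed
  Position 8 ('d'): no match needed
  Position 9 ('b'): no match needed
Only matched 1/3 characters => not a subsequence

0


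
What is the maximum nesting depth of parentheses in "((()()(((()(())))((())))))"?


Input: "((()()(((()(())))((())))))"
Tracking depth:
  Position 0 '(': depth becomes 1
  Position 1 '(': depth becomes 2
  Position 2 '(': depth becomes 3
  Position 3 ')': depth becomes 2
  Position 4 '(': depth becomes 3
  Position 5 ')': depth becomes 2
  Position 6 '(': depth becomes 3
  Position 7 '(': depth becomes 4
  Position 8 '(': depth becomes 5
  Position 9 '(': depth becomes 6
  Position 10 ')': depth becomes 5
  Position 11 '(': depth becomes 6
  Position 12 '(': depth becomes 7
  Position 13 ')': depth becomes 6
  Position 14 ')': depth becomes 5
  Position 15 ')': depth becomes 4
  Position 16 ')': depth becomes 3
  Position 17 '(': depth becomes 4
  Position 18 '(': depth becomes 5
  Position 19 '(': depth becomes 6
  Position 20 ')': depth becomes 5
  Position 21 ')': depth becomes 4
  Position 22 ')': depth becomes 3
  Position 23 ')': depth becomes 2
  Position 24 ')': depth becomes 1
  Position 25 ')': depth becomes 0
Maximum depth reached: 7

7


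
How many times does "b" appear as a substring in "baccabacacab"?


Searching for "b" in "baccabacacab"
Scanning each position:
  Position 0: "b" => MATCH
  Position 1: "a" => no
  Position 2: "c" => no
  Position 3: "c" => no
  Position 4: "a" => no
  Position 5: "b" => MATCH
  Position 6: "a" => no
  Position 7: "c" => no
  Position 8: "a" => no
  Position 9: "c" => no
  Position 10: "a" => no
  Position 11: "b" => MATCH
Total occurrences: 3

3


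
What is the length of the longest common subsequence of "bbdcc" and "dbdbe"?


LCS of "bbdcc" and "dbdbe"
DP table:
           d    b    d    b    e
      0    0    0    0    0    0
  b   0    0    1    1    1    1
  b   0    0    1    1    2    2
  d   0    1    1    2    2    2
  c   0    1    1    2    2    2
  c   0    1    1    2    2    2
LCS length = dp[5][5] = 2

2


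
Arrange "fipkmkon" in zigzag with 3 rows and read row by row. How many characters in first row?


Zigzag "fipkmkon" into 3 rows:
Placing characters:
  'f' => row 0
  'i' => row 1
  'p' => row 2
  'k' => row 1
  'm' => row 0
  'k' => row 1
  'o' => row 2
  'n' => row 1
Rows:
  Row 0: "fm"
  Row 1: "ikkn"
  Row 2: "po"
First row length: 2

2


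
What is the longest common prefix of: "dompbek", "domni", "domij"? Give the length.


Words: dompbek, domni, domij
  Position 0: all 'd' => match
  Position 1: all 'o' => match
  Position 2: all 'm' => match
  Position 3: ('p', 'n', 'i') => mismatch, stop
LCP = "dom" (length 3)

3


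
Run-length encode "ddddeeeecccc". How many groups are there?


Input: ddddeeeecccc
Scanning for consecutive runs:
  Group 1: 'd' x 4 (positions 0-3)
  Group 2: 'e' x 4 (positions 4-7)
  Group 3: 'c' x 4 (positions 8-11)
Total groups: 3

3


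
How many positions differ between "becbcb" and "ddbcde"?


Comparing "becbcb" and "ddbcde" position by position:
  Position 0: 'b' vs 'd' => DIFFER
  Position 1: 'e' vs 'd' => DIFFER
  Position 2: 'c' vs 'b' => DIFFER
  Position 3: 'b' vs 'c' => DIFFER
  Position 4: 'c' vs 'd' => DIFFER
  Position 5: 'b' vs 'e' => DIFFER
Positions that differ: 6

6


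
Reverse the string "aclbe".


Input: aclbe
Reading characters right to left:
  Position 4: 'e'
  Position 3: 'b'
  Position 2: 'l'
  Position 1: 'c'
  Position 0: 'a'
Reversed: eblca

eblca


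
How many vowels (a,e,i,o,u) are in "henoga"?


Input: henoga
Checking each character:
  'h' at position 0: consonant
  'e' at position 1: vowel (running total: 1)
  'n' at position 2: consonant
  'o' at position 3: vowel (running total: 2)
  'g' at position 4: consonant
  'a' at position 5: vowel (running total: 3)
Total vowels: 3

3


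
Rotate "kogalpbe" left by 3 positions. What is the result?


Input: "kogalpbe", rotate left by 3
First 3 characters: "kog"
Remaining characters: "alpbe"
Concatenate remaining + first: "alpbe" + "kog" = "alpbekog"

alpbekog


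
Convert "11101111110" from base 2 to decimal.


Input: "11101111110" in base 2
Positional expansion:
  Digit '1' (value 1) x 2^10 = 1024
  Digit '1' (value 1) x 2^9 = 512
  Digit '1' (value 1) x 2^8 = 256
  Digit '0' (value 0) x 2^7 = 0
  Digit '1' (value 1) x 2^6 = 64
  Digit '1' (value 1) x 2^5 = 32
  Digit '1' (value 1) x 2^4 = 16
  Digit '1' (value 1) x 2^3 = 8
  Digit '1' (value 1) x 2^2 = 4
  Digit '1' (value 1) x 2^1 = 2
  Digit '0' (value 0) x 2^0 = 0
Sum = 1918

1918


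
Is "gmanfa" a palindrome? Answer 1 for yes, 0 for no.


Input: gmanfa
Reversed: afnamg
  Compare pos 0 ('g') with pos 5 ('a'): MISMATCH
  Compare pos 1 ('m') with pos 4 ('f'): MISMATCH
  Compare pos 2 ('a') with pos 3 ('n'): MISMATCH
Result: not a palindrome

0


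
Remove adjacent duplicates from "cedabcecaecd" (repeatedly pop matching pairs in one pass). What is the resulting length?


Input: cedabcecaecd
Stack-based adjacent duplicate removal:
  Read 'c': push. Stack: c
  Read 'e': push. Stack: ce
  Read 'd': push. Stack: ced
  Read 'a': push. Stack: ceda
  Read 'b': push. Stack: cedab
  Read 'c': push. Stack: cedabc
  Read 'e': push. Stack: cedabce
  Read 'c': push. Stack: cedabcec
  Read 'a': push. Stack: cedabceca
  Read 'e': push. Stack: cedabcecae
  Read 'c': push. Stack: cedabcecaec
  Read 'd': push. Stack: cedabcecaecd
Final stack: "cedabcecaecd" (length 12)

12


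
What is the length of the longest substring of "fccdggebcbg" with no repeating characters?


Input: "fccdggebcbg"
Sliding window (track last position of each char):
  Position 0 ('f'): window [0,0] length 1 -- new best
  Position 1 ('c'): window [0,1] length 2 -- new best
  Position 2 ('c'): repeat (last at 1), move window start to 2
  Position 2 ('c'): window [2,2] length 1
  Position 3 ('d'): window [2,3] length 2
  Position 4 ('g'): window [2,4] length 3 -- new best
  Position 5 ('g'): repeat (last at 4), move window start to 5
  Position 5 ('g'): window [5,5] length 1
  Position 6 ('e'): window [5,6] length 2
  Position 7 ('b'): window [5,7] length 3
  Position 8 ('c'): window [5,8] length 4 -- new best
  Position 9 ('b'): repeat (last at 7), move window start to 8
  Position 9 ('b'): window [8,9] length 2
  Position 10 ('g'): window [8,10] length 3
Longest substring with no repeats: "gebc" with length 4

4


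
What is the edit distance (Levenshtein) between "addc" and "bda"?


Computing edit distance: "addc" -> "bda"
DP table:
           b    d    a
      0    1    2    3
  a   1    1    2    2
  d   2    2    1    2
  d   3    3    2    2
  c   4    4    3    3
Edit distance = dp[4][3] = 3

3


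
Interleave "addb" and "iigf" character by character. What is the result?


Interleaving "addb" and "iigf":
  Position 0: 'a' from first, 'i' from second => "ai"
  Position 1: 'd' from first, 'i' from second => "di"
  Position 2: 'd' from first, 'g' from second => "dg"
  Position 3: 'b' from first, 'f' from second => "bf"
Result: aididgbf

aididgbf


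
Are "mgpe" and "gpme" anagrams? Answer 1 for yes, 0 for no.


Strings: "mgpe", "gpme"
Sorted first:  egmp
Sorted second: egmp
Sorted forms match => anagrams

1


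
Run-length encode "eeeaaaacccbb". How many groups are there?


Input: eeeaaaacccbb
Scanning for consecutive runs:
  Group 1: 'e' x 3 (positions 0-2)
  Group 2: 'a' x 4 (positions 3-6)
  Group 3: 'c' x 3 (positions 7-9)
  Group 4: 'b' x 2 (positions 10-11)
Total groups: 4

4


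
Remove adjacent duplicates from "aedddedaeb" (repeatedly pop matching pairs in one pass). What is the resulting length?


Input: aedddedaeb
Stack-based adjacent duplicate removal:
  Read 'a': push. Stack: a
  Read 'e': push. Stack: ae
  Read 'd': push. Stack: aed
  Read 'd': matches stack top 'd' => pop. Stack: ae
  Read 'd': push. Stack: aed
  Read 'e': push. Stack: aede
  Read 'd': push. Stack: aeded
  Read 'a': push. Stack: aededa
  Read 'e': push. Stack: aededae
  Read 'b': push. Stack: aededaeb
Final stack: "aededaeb" (length 8)

8


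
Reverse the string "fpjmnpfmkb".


Input: fpjmnpfmkb
Reading characters right to left:
  Position 9: 'b'
  Position 8: 'k'
  Position 7: 'm'
  Position 6: 'f'
  Position 5: 'p'
  Position 4: 'n'
  Position 3: 'm'
  Position 2: 'j'
  Position 1: 'p'
  Position 0: 'f'
Reversed: bkmfpnmjpf

bkmfpnmjpf


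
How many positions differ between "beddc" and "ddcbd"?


Comparing "beddc" and "ddcbd" position by position:
  Position 0: 'b' vs 'd' => DIFFER
  Position 1: 'e' vs 'd' => DIFFER
  Position 2: 'd' vs 'c' => DIFFER
  Position 3: 'd' vs 'b' => DIFFER
  Position 4: 'c' vs 'd' => DIFFER
Positions that differ: 5

5


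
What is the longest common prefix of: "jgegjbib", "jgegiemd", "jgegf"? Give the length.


Words: jgegjbib, jgegiemd, jgegf
  Position 0: all 'j' => match
  Position 1: all 'g' => match
  Position 2: all 'e' => match
  Position 3: all 'g' => match
  Position 4: ('j', 'i', 'f') => mismatch, stop
LCP = "jgeg" (length 4)

4


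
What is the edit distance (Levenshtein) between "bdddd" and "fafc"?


Computing edit distance: "bdddd" -> "fafc"
DP table:
           f    a    f    c
      0    1    2    3    4
  b   1    1    2    3    4
  d   2    2    2    3    4
  d   3    3    3    3    4
  d   4    4    4    4    4
  d   5    5    5    5    5
Edit distance = dp[5][4] = 5

5


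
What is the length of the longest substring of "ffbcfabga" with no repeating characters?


Input: "ffbcfabga"
Sliding window (track last position of each char):
  Position 0 ('f'): window [0,0] length 1 -- new best
  Position 1 ('f'): repeat (last at 0), move window start to 1
  Position 1 ('f'): window [1,1] length 1
  Position 2 ('b'): window [1,2] length 2 -- new best
  Position 3 ('c'): window [1,3] length 3 -- new best
  Position 4 ('f'): repeat (last at 1), move window start to 2
  Position 4 ('f'): window [2,4] length 3
  Position 5 ('a'): window [2,5] length 4 -- new best
  Position 6 ('b'): repeat (last at 2), move window start to 3
  Position 6 ('b'): window [3,6] length 4
  Position 7 ('g'): window [3,7] length 5 -- new best
  Position 8 ('a'): repeat (last at 5), move window start to 6
  Position 8 ('a'): window [6,8] length 3
Longest substring with no repeats: "cfabg" with length 5

5


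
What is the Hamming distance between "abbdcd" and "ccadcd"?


Comparing "abbdcd" and "ccadcd" position by position:
  Position 0: 'a' vs 'c' => differ
  Position 1: 'b' vs 'c' => differ
  Position 2: 'b' vs 'a' => differ
  Position 3: 'd' vs 'd' => same
  Position 4: 'c' vs 'c' => same
  Position 5: 'd' vs 'd' => same
Total differences (Hamming distance): 3

3


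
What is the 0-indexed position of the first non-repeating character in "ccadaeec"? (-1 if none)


Input: ccadaeec
Character frequencies:
  'a': 2
  'c': 3
  'd': 1
  'e': 2
Scanning left to right for freq == 1:
  Position 0 ('c'): freq=3, skip
  Position 1 ('c'): freq=3, skip
  Position 2 ('a'): freq=2, skip
  Position 3 ('d'): unique! => answer = 3

3


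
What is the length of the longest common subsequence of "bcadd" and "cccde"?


LCS of "bcadd" and "cccde"
DP table:
           c    c    c    d    e
      0    0    0    0    0    0
  b   0    0    0    0    0    0
  c   0    1    1    1    1    1
  a   0    1    1    1    1    1
  d   0    1    1    1    2    2
  d   0    1    1    1    2    2
LCS length = dp[5][5] = 2

2


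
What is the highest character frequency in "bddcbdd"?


Input: bddcbdd
Character counts:
  'b': 2
  'c': 1
  'd': 4
Maximum frequency: 4

4


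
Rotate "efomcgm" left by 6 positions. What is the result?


Input: "efomcgm", rotate left by 6
First 6 characters: "efomcg"
Remaining characters: "m"
Concatenate remaining + first: "m" + "efomcg" = "mefomcg"

mefomcg


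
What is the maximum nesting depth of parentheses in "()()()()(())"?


Input: "()()()()(())"
Tracking depth:
  Position 0 '(': depth becomes 1
  Position 1 ')': depth becomes 0
  Position 2 '(': depth becomes 1
  Position 3 ')': depth becomes 0
  Position 4 '(': depth becomes 1
  Position 5 ')': depth becomes 0
  Position 6 '(': depth becomes 1
  Position 7 ')': depth becomes 0
  Position 8 '(': depth becomes 1
  Position 9 '(': depth becomes 2
  Position 10 ')': depth becomes 1
  Position 11 ')': depth becomes 0
Maximum depth reached: 2

2


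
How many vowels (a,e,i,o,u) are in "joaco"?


Input: joaco
Checking each character:
  'j' at position 0: consonant
  'o' at position 1: vowel (running total: 1)
  'a' at position 2: vowel (running total: 2)
  'c' at position 3: consonant
  'o' at position 4: vowel (running total: 3)
Total vowels: 3

3


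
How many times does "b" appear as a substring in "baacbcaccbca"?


Searching for "b" in "baacbcaccbca"
Scanning each position:
  Position 0: "b" => MATCH
  Position 1: "a" => no
  Position 2: "a" => no
  Position 3: "c" => no
  Position 4: "b" => MATCH
  Position 5: "c" => no
  Position 6: "a" => no
  Position 7: "c" => no
  Position 8: "c" => no
  Position 9: "b" => MATCH
  Position 10: "c" => no
  Position 11: "a" => no
Total occurrences: 3

3


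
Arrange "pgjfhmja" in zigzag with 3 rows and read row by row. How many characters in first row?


Zigzag "pgjfhmja" into 3 rows:
Placing characters:
  'p' => row 0
  'g' => row 1
  'j' => row 2
  'f' => row 1
  'h' => row 0
  'm' => row 1
  'j' => row 2
  'a' => row 1
Rows:
  Row 0: "ph"
  Row 1: "gfma"
  Row 2: "jj"
First row length: 2

2


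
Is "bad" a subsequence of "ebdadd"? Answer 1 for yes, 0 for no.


Check if "bad" is a subsequence of "ebdadd"
Greedy scan:
  Position 0 ('e'): no match needed
  Position 1 ('b'): matches sub[0] = 'b'
  Position 2 ('d'): no match needed
  Position 3 ('a'): matches sub[1] = 'a'
  Position 4 ('d'): matches sub[2] = 'd'
  Position 5 ('d'): no match needed
All 3 characters matched => is a subsequence

1


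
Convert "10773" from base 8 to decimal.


Input: "10773" in base 8
Positional expansion:
  Digit '1' (value 1) x 8^4 = 4096
  Digit '0' (value 0) x 8^3 = 0
  Digit '7' (value 7) x 8^2 = 448
  Digit '7' (value 7) x 8^1 = 56
  Digit '3' (value 3) x 8^0 = 3
Sum = 4603

4603


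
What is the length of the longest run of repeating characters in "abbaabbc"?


Input: "abbaabbc"
Scanning for longest run:
  Position 1 ('b'): new char, reset run to 1
  Position 2 ('b'): continues run of 'b', length=2
  Position 3 ('a'): new char, reset run to 1
  Position 4 ('a'): continues run of 'a', length=2
  Position 5 ('b'): new char, reset run to 1
  Position 6 ('b'): continues run of 'b', length=2
  Position 7 ('c'): new char, reset run to 1
Longest run: 'b' with length 2

2


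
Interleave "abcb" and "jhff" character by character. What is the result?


Interleaving "abcb" and "jhff":
  Position 0: 'a' from first, 'j' from second => "aj"
  Position 1: 'b' from first, 'h' from second => "bh"
  Position 2: 'c' from first, 'f' from second => "cf"
  Position 3: 'b' from first, 'f' from second => "bf"
Result: ajbhcfbf

ajbhcfbf


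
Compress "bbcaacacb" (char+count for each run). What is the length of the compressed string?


Input: bbcaacacb
Runs:
  'b' x 2 => "b2"
  'c' x 1 => "c1"
  'a' x 2 => "a2"
  'c' x 1 => "c1"
  'a' x 1 => "a1"
  'c' x 1 => "c1"
  'b' x 1 => "b1"
Compressed: "b2c1a2c1a1c1b1"
Compressed length: 14

14


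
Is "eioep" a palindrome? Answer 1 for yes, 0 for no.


Input: eioep
Reversed: peoie
  Compare pos 0 ('e') with pos 4 ('p'): MISMATCH
  Compare pos 1 ('i') with pos 3 ('e'): MISMATCH
Result: not a palindrome

0


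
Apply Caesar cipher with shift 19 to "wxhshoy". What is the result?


Caesar cipher: shift "wxhshoy" by 19
  'w' (pos 22) + 19 = pos 15 = 'p'
  'x' (pos 23) + 19 = pos 16 = 'q'
  'h' (pos 7) + 19 = pos 0 = 'a'
  's' (pos 18) + 19 = pos 11 = 'l'
  'h' (pos 7) + 19 = pos 0 = 'a'
  'o' (pos 14) + 19 = pos 7 = 'h'
  'y' (pos 24) + 19 = pos 17 = 'r'
Result: pqalahr

pqalahr


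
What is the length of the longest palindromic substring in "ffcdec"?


Input: "ffcdec"
Checking substrings for palindromes:
  [0:2] "ff" (len 2) => palindrome
Longest palindromic substring: "ff" with length 2

2


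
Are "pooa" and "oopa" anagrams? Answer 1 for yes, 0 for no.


Strings: "pooa", "oopa"
Sorted first:  aoop
Sorted second: aoop
Sorted forms match => anagrams

1


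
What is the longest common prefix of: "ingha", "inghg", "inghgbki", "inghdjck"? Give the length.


Words: ingha, inghg, inghgbki, inghdjck
  Position 0: all 'i' => match
  Position 1: all 'n' => match
  Position 2: all 'g' => match
  Position 3: all 'h' => match
  Position 4: ('a', 'g', 'g', 'd') => mismatch, stop
LCP = "ingh" (length 4)

4


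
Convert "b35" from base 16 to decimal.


Input: "b35" in base 16
Positional expansion:
  Digit 'b' (value 11) x 16^2 = 2816
  Digit '3' (value 3) x 16^1 = 48
  Digit '5' (value 5) x 16^0 = 5
Sum = 2869

2869


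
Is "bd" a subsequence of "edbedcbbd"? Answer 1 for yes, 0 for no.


Check if "bd" is a subsequence of "edbedcbbd"
Greedy scan:
  Position 0 ('e'): no match needed
  Position 1 ('d'): no match needed
  Position 2 ('b'): matches sub[0] = 'b'
  Position 3 ('e'): no match needed
  Position 4 ('d'): matches sub[1] = 'd'
  Position 5 ('c'): no match needed
  Position 6 ('b'): no match needed
  Position 7 ('b'): no match needed
  Position 8 ('d'): no match needed
All 2 characters matched => is a subsequence

1


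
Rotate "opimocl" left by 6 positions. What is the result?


Input: "opimocl", rotate left by 6
First 6 characters: "opimoc"
Remaining characters: "l"
Concatenate remaining + first: "l" + "opimoc" = "lopimoc"

lopimoc


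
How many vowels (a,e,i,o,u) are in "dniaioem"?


Input: dniaioem
Checking each character:
  'd' at position 0: consonant
  'n' at position 1: consonant
  'i' at position 2: vowel (running total: 1)
  'a' at position 3: vowel (running total: 2)
  'i' at position 4: vowel (running total: 3)
  'o' at position 5: vowel (running total: 4)
  'e' at position 6: vowel (running total: 5)
  'm' at position 7: consonant
Total vowels: 5

5


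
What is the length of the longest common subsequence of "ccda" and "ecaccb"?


LCS of "ccda" and "ecaccb"
DP table:
           e    c    a    c    c    b
      0    0    0    0    0    0    0
  c   0    0    1    1    1    1    1
  c   0    0    1    1    2    2    2
  d   0    0    1    1    2    2    2
  a   0    0    1    2    2    2    2
LCS length = dp[4][6] = 2

2


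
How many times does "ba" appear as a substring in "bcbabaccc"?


Searching for "ba" in "bcbabaccc"
Scanning each position:
  Position 0: "bc" => no
  Position 1: "cb" => no
  Position 2: "ba" => MATCH
  Position 3: "ab" => no
  Position 4: "ba" => MATCH
  Position 5: "ac" => no
  Position 6: "cc" => no
  Position 7: "cc" => no
Total occurrences: 2

2


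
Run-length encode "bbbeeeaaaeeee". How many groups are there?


Input: bbbeeeaaaeeee
Scanning for consecutive runs:
  Group 1: 'b' x 3 (positions 0-2)
  Group 2: 'e' x 3 (positions 3-5)
  Group 3: 'a' x 3 (positions 6-8)
  Group 4: 'e' x 4 (positions 9-12)
Total groups: 4

4


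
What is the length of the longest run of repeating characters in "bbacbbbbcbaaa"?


Input: "bbacbbbbcbaaa"
Scanning for longest run:
  Position 1 ('b'): continues run of 'b', length=2
  Position 2 ('a'): new char, reset run to 1
  Position 3 ('c'): new char, reset run to 1
  Position 4 ('b'): new char, reset run to 1
  Position 5 ('b'): continues run of 'b', length=2
  Position 6 ('b'): continues run of 'b', length=3
  Position 7 ('b'): continues run of 'b', length=4
  Position 8 ('c'): new char, reset run to 1
  Position 9 ('b'): new char, reset run to 1
  Position 10 ('a'): new char, reset run to 1
  Position 11 ('a'): continues run of 'a', length=2
  Position 12 ('a'): continues run of 'a', length=3
Longest run: 'b' with length 4

4


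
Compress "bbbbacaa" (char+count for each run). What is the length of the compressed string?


Input: bbbbacaa
Runs:
  'b' x 4 => "b4"
  'a' x 1 => "a1"
  'c' x 1 => "c1"
  'a' x 2 => "a2"
Compressed: "b4a1c1a2"
Compressed length: 8

8


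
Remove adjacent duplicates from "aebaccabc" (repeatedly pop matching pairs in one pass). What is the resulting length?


Input: aebaccabc
Stack-based adjacent duplicate removal:
  Read 'a': push. Stack: a
  Read 'e': push. Stack: ae
  Read 'b': push. Stack: aeb
  Read 'a': push. Stack: aeba
  Read 'c': push. Stack: aebac
  Read 'c': matches stack top 'c' => pop. Stack: aeba
  Read 'a': matches stack top 'a' => pop. Stack: aeb
  Read 'b': matches stack top 'b' => pop. Stack: ae
  Read 'c': push. Stack: aec
Final stack: "aec" (length 3)

3


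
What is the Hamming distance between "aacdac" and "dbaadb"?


Comparing "aacdac" and "dbaadb" position by position:
  Position 0: 'a' vs 'd' => differ
  Position 1: 'a' vs 'b' => differ
  Position 2: 'c' vs 'a' => differ
  Position 3: 'd' vs 'a' => differ
  Position 4: 'a' vs 'd' => differ
  Position 5: 'c' vs 'b' => differ
Total differences (Hamming distance): 6

6


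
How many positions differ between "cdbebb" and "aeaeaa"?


Comparing "cdbebb" and "aeaeaa" position by position:
  Position 0: 'c' vs 'a' => DIFFER
  Position 1: 'd' vs 'e' => DIFFER
  Position 2: 'b' vs 'a' => DIFFER
  Position 3: 'e' vs 'e' => same
  Position 4: 'b' vs 'a' => DIFFER
  Position 5: 'b' vs 'a' => DIFFER
Positions that differ: 5

5


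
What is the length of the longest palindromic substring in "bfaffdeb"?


Input: "bfaffdeb"
Checking substrings for palindromes:
  [1:4] "faf" (len 3) => palindrome
  [3:5] "ff" (len 2) => palindrome
Longest palindromic substring: "faf" with length 3

3


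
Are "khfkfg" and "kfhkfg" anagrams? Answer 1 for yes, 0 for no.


Strings: "khfkfg", "kfhkfg"
Sorted first:  ffghkk
Sorted second: ffghkk
Sorted forms match => anagrams

1


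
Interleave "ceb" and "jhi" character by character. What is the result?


Interleaving "ceb" and "jhi":
  Position 0: 'c' from first, 'j' from second => "cj"
  Position 1: 'e' from first, 'h' from second => "eh"
  Position 2: 'b' from first, 'i' from second => "bi"
Result: cjehbi

cjehbi


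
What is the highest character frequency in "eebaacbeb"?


Input: eebaacbeb
Character counts:
  'a': 2
  'b': 3
  'c': 1
  'e': 3
Maximum frequency: 3

3


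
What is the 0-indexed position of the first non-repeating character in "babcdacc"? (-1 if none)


Input: babcdacc
Character frequencies:
  'a': 2
  'b': 2
  'c': 3
  'd': 1
Scanning left to right for freq == 1:
  Position 0 ('b'): freq=2, skip
  Position 1 ('a'): freq=2, skip
  Position 2 ('b'): freq=2, skip
  Position 3 ('c'): freq=3, skip
  Position 4 ('d'): unique! => answer = 4

4


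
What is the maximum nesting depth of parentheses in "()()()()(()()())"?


Input: "()()()()(()()())"
Tracking depth:
  Position 0 '(': depth becomes 1
  Position 1 ')': depth becomes 0
  Position 2 '(': depth becomes 1
  Position 3 ')': depth becomes 0
  Position 4 '(': depth becomes 1
  Position 5 ')': depth becomes 0
  Position 6 '(': depth becomes 1
  Position 7 ')': depth becomes 0
  Position 8 '(': depth becomes 1
  Position 9 '(': depth becomes 2
  Position 10 ')': depth becomes 1
  Position 11 '(': depth becomes 2
  Position 12 ')': depth becomes 1
  Position 13 '(': depth becomes 2
  Position 14 ')': depth becomes 1
  Position 15 ')': depth becomes 0
Maximum depth reached: 2

2


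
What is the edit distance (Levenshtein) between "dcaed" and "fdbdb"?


Computing edit distance: "dcaed" -> "fdbdb"
DP table:
           f    d    b    d    b
      0    1    2    3    4    5
  d   1    1    1    2    3    4
  c   2    2    2    2    3    4
  a   3    3    3    3    3    4
  e   4    4    4    4    4    4
  d   5    5    4    5    4    5
Edit distance = dp[5][5] = 5

5


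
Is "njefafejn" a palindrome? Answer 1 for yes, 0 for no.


Input: njefafejn
Reversed: njefafejn
  Compare pos 0 ('n') with pos 8 ('n'): match
  Compare pos 1 ('j') with pos 7 ('j'): match
  Compare pos 2 ('e') with pos 6 ('e'): match
  Compare pos 3 ('f') with pos 5 ('f'): match
Result: palindrome

1


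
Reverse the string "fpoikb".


Input: fpoikb
Reading characters right to left:
  Position 5: 'b'
  Position 4: 'k'
  Position 3: 'i'
  Position 2: 'o'
  Position 1: 'p'
  Position 0: 'f'
Reversed: bkiopf

bkiopf


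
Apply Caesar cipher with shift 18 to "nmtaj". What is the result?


Caesar cipher: shift "nmtaj" by 18
  'n' (pos 13) + 18 = pos 5 = 'f'
  'm' (pos 12) + 18 = pos 4 = 'e'
  't' (pos 19) + 18 = pos 11 = 'l'
  'a' (pos 0) + 18 = pos 18 = 's'
  'j' (pos 9) + 18 = pos 1 = 'b'
Result: felsb

felsb


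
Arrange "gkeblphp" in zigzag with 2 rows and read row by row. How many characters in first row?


Zigzag "gkeblphp" into 2 rows:
Placing characters:
  'g' => row 0
  'k' => row 1
  'e' => row 0
  'b' => row 1
  'l' => row 0
  'p' => row 1
  'h' => row 0
  'p' => row 1
Rows:
  Row 0: "gelh"
  Row 1: "kbpp"
First row length: 4

4


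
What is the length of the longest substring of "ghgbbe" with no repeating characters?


Input: "ghgbbe"
Sliding window (track last position of each char):
  Position 0 ('g'): window [0,0] length 1 -- new best
  Position 1 ('h'): window [0,1] length 2 -- new best
  Position 2 ('g'): repeat (last at 0), move window start to 1
  Position 2 ('g'): window [1,2] length 2
  Position 3 ('b'): window [1,3] length 3 -- new best
  Position 4 ('b'): repeat (last at 3), move window start to 4
  Position 4 ('b'): window [4,4] length 1
  Position 5 ('e'): window [4,5] length 2
Longest substring with no repeats: "hgb" with length 3

3


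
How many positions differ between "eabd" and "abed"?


Comparing "eabd" and "abed" position by position:
  Position 0: 'e' vs 'a' => DIFFER
  Position 1: 'a' vs 'b' => DIFFER
  Position 2: 'b' vs 'e' => DIFFER
  Position 3: 'd' vs 'd' => same
Positions that differ: 3

3


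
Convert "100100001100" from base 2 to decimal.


Input: "100100001100" in base 2
Positional expansion:
  Digit '1' (value 1) x 2^11 = 2048
  Digit '0' (value 0) x 2^10 = 0
  Digit '0' (value 0) x 2^9 = 0
  Digit '1' (value 1) x 2^8 = 256
  Digit '0' (value 0) x 2^7 = 0
  Digit '0' (value 0) x 2^6 = 0
  Digit '0' (value 0) x 2^5 = 0
  Digit '0' (value 0) x 2^4 = 0
  Digit '1' (value 1) x 2^3 = 8
  Digit '1' (value 1) x 2^2 = 4
  Digit '0' (value 0) x 2^1 = 0
  Digit '0' (value 0) x 2^0 = 0
Sum = 2316

2316


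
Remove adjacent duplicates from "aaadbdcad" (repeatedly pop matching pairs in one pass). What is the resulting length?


Input: aaadbdcad
Stack-based adjacent duplicate removal:
  Read 'a': push. Stack: a
  Read 'a': matches stack top 'a' => pop. Stack: (empty)
  Read 'a': push. Stack: a
  Read 'd': push. Stack: ad
  Read 'b': push. Stack: adb
  Read 'd': push. Stack: adbd
  Read 'c': push. Stack: adbdc
  Read 'a': push. Stack: adbdca
  Read 'd': push. Stack: adbdcad
Final stack: "adbdcad" (length 7)

7


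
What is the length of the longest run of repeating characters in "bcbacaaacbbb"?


Input: "bcbacaaacbbb"
Scanning for longest run:
  Position 1 ('c'): new char, reset run to 1
  Position 2 ('b'): new char, reset run to 1
  Position 3 ('a'): new char, reset run to 1
  Position 4 ('c'): new char, reset run to 1
  Position 5 ('a'): new char, reset run to 1
  Position 6 ('a'): continues run of 'a', length=2
  Position 7 ('a'): continues run of 'a', length=3
  Position 8 ('c'): new char, reset run to 1
  Position 9 ('b'): new char, reset run to 1
  Position 10 ('b'): continues run of 'b', length=2
  Position 11 ('b'): continues run of 'b', length=3
Longest run: 'a' with length 3

3


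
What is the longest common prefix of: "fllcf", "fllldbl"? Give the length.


Words: fllcf, fllldbl
  Position 0: all 'f' => match
  Position 1: all 'l' => match
  Position 2: all 'l' => match
  Position 3: ('c', 'l') => mismatch, stop
LCP = "fll" (length 3)

3


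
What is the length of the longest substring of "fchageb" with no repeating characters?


Input: "fchageb"
Sliding window (track last position of each char):
  Position 0 ('f'): window [0,0] length 1 -- new best
  Position 1 ('c'): window [0,1] length 2 -- new best
  Position 2 ('h'): window [0,2] length 3 -- new best
  Position 3 ('a'): window [0,3] length 4 -- new best
  Position 4 ('g'): window [0,4] length 5 -- new best
  Position 5 ('e'): window [0,5] length 6 -- new best
  Position 6 ('b'): window [0,6] length 7 -- new best
Longest substring with no repeats: "fchageb" with length 7

7


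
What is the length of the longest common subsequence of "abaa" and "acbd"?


LCS of "abaa" and "acbd"
DP table:
           a    c    b    d
      0    0    0    0    0
  a   0    1    1    1    1
  b   0    1    1    2    2
  a   0    1    1    2    2
  a   0    1    1    2    2
LCS length = dp[4][4] = 2

2


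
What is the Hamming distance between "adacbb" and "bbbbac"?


Comparing "adacbb" and "bbbbac" position by position:
  Position 0: 'a' vs 'b' => differ
  Position 1: 'd' vs 'b' => differ
  Position 2: 'a' vs 'b' => differ
  Position 3: 'c' vs 'b' => differ
  Position 4: 'b' vs 'a' => differ
  Position 5: 'b' vs 'c' => differ
Total differences (Hamming distance): 6

6


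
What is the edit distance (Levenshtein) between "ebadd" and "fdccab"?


Computing edit distance: "ebadd" -> "fdccab"
DP table:
           f    d    c    c    a    b
      0    1    2    3    4    5    6
  e   1    1    2    3    4    5    6
  b   2    2    2    3    4    5    5
  a   3    3    3    3    4    4    5
  d   4    4    3    4    4    5    5
  d   5    5    4    4    5    5    6
Edit distance = dp[5][6] = 6

6


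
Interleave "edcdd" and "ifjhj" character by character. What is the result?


Interleaving "edcdd" and "ifjhj":
  Position 0: 'e' from first, 'i' from second => "ei"
  Position 1: 'd' from first, 'f' from second => "df"
  Position 2: 'c' from first, 'j' from second => "cj"
  Position 3: 'd' from first, 'h' from second => "dh"
  Position 4: 'd' from first, 'j' from second => "dj"
Result: eidfcjdhdj

eidfcjdhdj


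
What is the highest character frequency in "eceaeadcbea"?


Input: eceaeadcbea
Character counts:
  'a': 3
  'b': 1
  'c': 2
  'd': 1
  'e': 4
Maximum frequency: 4

4


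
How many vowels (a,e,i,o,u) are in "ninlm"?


Input: ninlm
Checking each character:
  'n' at position 0: consonant
  'i' at position 1: vowel (running total: 1)
  'n' at position 2: consonant
  'l' at position 3: consonant
  'm' at position 4: consonant
Total vowels: 1

1


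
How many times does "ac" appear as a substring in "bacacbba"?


Searching for "ac" in "bacacbba"
Scanning each position:
  Position 0: "ba" => no
  Position 1: "ac" => MATCH
  Position 2: "ca" => no
  Position 3: "ac" => MATCH
  Position 4: "cb" => no
  Position 5: "bb" => no
  Position 6: "ba" => no
Total occurrences: 2

2


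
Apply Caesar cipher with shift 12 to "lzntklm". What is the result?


Caesar cipher: shift "lzntklm" by 12
  'l' (pos 11) + 12 = pos 23 = 'x'
  'z' (pos 25) + 12 = pos 11 = 'l'
  'n' (pos 13) + 12 = pos 25 = 'z'
  't' (pos 19) + 12 = pos 5 = 'f'
  'k' (pos 10) + 12 = pos 22 = 'w'
  'l' (pos 11) + 12 = pos 23 = 'x'
  'm' (pos 12) + 12 = pos 24 = 'y'
Result: xlzfwxy

xlzfwxy


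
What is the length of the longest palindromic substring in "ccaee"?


Input: "ccaee"
Checking substrings for palindromes:
  [0:2] "cc" (len 2) => palindrome
  [3:5] "ee" (len 2) => palindrome
Longest palindromic substring: "cc" with length 2

2


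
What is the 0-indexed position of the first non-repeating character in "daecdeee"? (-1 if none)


Input: daecdeee
Character frequencies:
  'a': 1
  'c': 1
  'd': 2
  'e': 4
Scanning left to right for freq == 1:
  Position 0 ('d'): freq=2, skip
  Position 1 ('a'): unique! => answer = 1

1


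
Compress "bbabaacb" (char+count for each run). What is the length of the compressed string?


Input: bbabaacb
Runs:
  'b' x 2 => "b2"
  'a' x 1 => "a1"
  'b' x 1 => "b1"
  'a' x 2 => "a2"
  'c' x 1 => "c1"
  'b' x 1 => "b1"
Compressed: "b2a1b1a2c1b1"
Compressed length: 12

12


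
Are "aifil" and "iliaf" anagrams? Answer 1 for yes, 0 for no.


Strings: "aifil", "iliaf"
Sorted first:  afiil
Sorted second: afiil
Sorted forms match => anagrams

1


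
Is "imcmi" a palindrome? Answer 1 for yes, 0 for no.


Input: imcmi
Reversed: imcmi
  Compare pos 0 ('i') with pos 4 ('i'): match
  Compare pos 1 ('m') with pos 3 ('m'): match
Result: palindrome

1


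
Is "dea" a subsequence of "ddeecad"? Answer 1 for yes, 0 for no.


Check if "dea" is a subsequence of "ddeecad"
Greedy scan:
  Position 0 ('d'): matches sub[0] = 'd'
  Position 1 ('d'): no match needed
  Position 2 ('e'): matches sub[1] = 'e'
  Position 3 ('e'): no match needed
  Position 4 ('c'): no match needed
  Position 5 ('a'): matches sub[2] = 'a'
  Position 6 ('d'): no match needed
All 3 characters matched => is a subsequence

1


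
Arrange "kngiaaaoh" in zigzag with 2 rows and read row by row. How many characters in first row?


Zigzag "kngiaaaoh" into 2 rows:
Placing characters:
  'k' => row 0
  'n' => row 1
  'g' => row 0
  'i' => row 1
  'a' => row 0
  'a' => row 1
  'a' => row 0
  'o' => row 1
  'h' => row 0
Rows:
  Row 0: "kgaah"
  Row 1: "niao"
First row length: 5

5


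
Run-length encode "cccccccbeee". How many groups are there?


Input: cccccccbeee
Scanning for consecutive runs:
  Group 1: 'c' x 7 (positions 0-6)
  Group 2: 'b' x 1 (positions 7-7)
  Group 3: 'e' x 3 (positions 8-10)
Total groups: 3

3


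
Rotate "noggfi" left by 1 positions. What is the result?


Input: "noggfi", rotate left by 1
First 1 characters: "n"
Remaining characters: "oggfi"
Concatenate remaining + first: "oggfi" + "n" = "oggfin"

oggfin


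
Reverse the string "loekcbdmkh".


Input: loekcbdmkh
Reading characters right to left:
  Position 9: 'h'
  Position 8: 'k'
  Position 7: 'm'
  Position 6: 'd'
  Position 5: 'b'
  Position 4: 'c'
  Position 3: 'k'
  Position 2: 'e'
  Position 1: 'o'
  Position 0: 'l'
Reversed: hkmdbckeol

hkmdbckeol


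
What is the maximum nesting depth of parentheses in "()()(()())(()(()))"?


Input: "()()(()())(()(()))"
Tracking depth:
  Position 0 '(': depth becomes 1
  Position 1 ')': depth becomes 0
  Position 2 '(': depth becomes 1
  Position 3 ')': depth becomes 0
  Position 4 '(': depth becomes 1
  Position 5 '(': depth becomes 2
  Position 6 ')': depth becomes 1
  Position 7 '(': depth becomes 2
  Position 8 ')': depth becomes 1
  Position 9 ')': depth becomes 0
  Position 10 '(': depth becomes 1
  Position 11 '(': depth becomes 2
  Position 12 ')': depth becomes 1
  Position 13 '(': depth becomes 2
  Position 14 '(': depth becomes 3
  Position 15 ')': depth becomes 2
  Position 16 ')': depth becomes 1
  Position 17 ')': depth becomes 0
Maximum depth reached: 3

3


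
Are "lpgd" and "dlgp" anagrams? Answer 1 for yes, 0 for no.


Strings: "lpgd", "dlgp"
Sorted first:  dglp
Sorted second: dglp
Sorted forms match => anagrams

1


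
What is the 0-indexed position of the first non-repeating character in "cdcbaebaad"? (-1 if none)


Input: cdcbaebaad
Character frequencies:
  'a': 3
  'b': 2
  'c': 2
  'd': 2
  'e': 1
Scanning left to right for freq == 1:
  Position 0 ('c'): freq=2, skip
  Position 1 ('d'): freq=2, skip
  Position 2 ('c'): freq=2, skip
  Position 3 ('b'): freq=2, skip
  Position 4 ('a'): freq=3, skip
  Position 5 ('e'): unique! => answer = 5

5


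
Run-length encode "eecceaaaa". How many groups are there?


Input: eecceaaaa
Scanning for consecutive runs:
  Group 1: 'e' x 2 (positions 0-1)
  Group 2: 'c' x 2 (positions 2-3)
  Group 3: 'e' x 1 (positions 4-4)
  Group 4: 'a' x 4 (positions 5-8)
Total groups: 4

4
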